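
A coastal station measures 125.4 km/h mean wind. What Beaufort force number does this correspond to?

Beaufort force 12

125.4 km/h = 34.8 m/s, which is Beaufort 12 (hurricane force, ≥32.7 m/s).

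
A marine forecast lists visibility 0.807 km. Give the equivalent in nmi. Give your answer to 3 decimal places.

1 km = 0.539957 nmi, so 0.807 × 0.539957 = 0.436 nmi.

0.436 nmi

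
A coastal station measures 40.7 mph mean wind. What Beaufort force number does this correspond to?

40.7 mph = 18.2 m/s, which is Beaufort 8 (gale, 17.2–20.7 m/s).

Beaufort force 8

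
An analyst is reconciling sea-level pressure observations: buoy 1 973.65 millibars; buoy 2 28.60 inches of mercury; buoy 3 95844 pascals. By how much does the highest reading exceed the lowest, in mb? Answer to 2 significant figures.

15 mb

buoy 2: 28.60 inHg = 968.51 mb.
buoy 3: 95844 Pa = 958.44 mb.
Spread: 973.65 − 958.44 = 15 mb.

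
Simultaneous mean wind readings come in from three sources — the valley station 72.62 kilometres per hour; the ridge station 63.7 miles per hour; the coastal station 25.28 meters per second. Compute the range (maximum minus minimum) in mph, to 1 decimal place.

18.6 mph

the valley station: 72.62 km/h = 45.124 mph.
the coastal station: 25.28 m/s = 56.550 mph.
Spread: 63.700 − 45.124 = 18.6 mph.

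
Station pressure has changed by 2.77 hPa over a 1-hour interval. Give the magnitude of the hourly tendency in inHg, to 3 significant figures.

2.77 hPa / 1 h × 0.02953 inHg/hPa = 0.0818 inHg/h.

0.0818 inHg per hour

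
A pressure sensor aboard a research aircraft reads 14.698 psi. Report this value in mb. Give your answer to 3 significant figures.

1 psi = 68.9476 mb, so 14.698 × 68.9476 = 1010 mb.

1010 mb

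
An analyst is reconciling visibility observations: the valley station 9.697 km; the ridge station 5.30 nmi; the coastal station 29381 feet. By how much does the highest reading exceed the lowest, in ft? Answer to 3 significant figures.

the valley station: 9.697 km = 31814.30 ft.
the ridge station: 5.30 nmi = 32203.41 ft.
Spread: 32203.41 − 29381.00 = 2820 ft.

2820 ft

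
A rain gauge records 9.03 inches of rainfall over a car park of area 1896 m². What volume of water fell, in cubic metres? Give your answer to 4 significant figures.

434.9 cubic metres

Depth: 9.03 in × 25.4 = 229.362 mm.
1 mm over 1 m² is 1 L, so volume = 229.362 × 1896 = 434870.35 L = 434.9 m³.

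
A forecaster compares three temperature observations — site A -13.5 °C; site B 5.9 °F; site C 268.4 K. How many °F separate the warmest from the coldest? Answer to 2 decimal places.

site B: 5.9 °F = -14.500 °C.
site C: 268.4 K = -4.750 °C.
Spread: (-4.750) − (-14.500) = 9.750 °C = 17.55 °F.

17.55 °F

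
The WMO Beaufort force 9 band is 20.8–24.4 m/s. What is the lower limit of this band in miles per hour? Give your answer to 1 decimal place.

20.8–24.4 m/s × 2.237 = 46.5–54.6 mph.

46.5 mph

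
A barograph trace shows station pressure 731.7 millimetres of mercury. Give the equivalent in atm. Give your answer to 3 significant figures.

1 mmHg = 0.00131579 atm, so 731.7 × 0.00131579 = 0.963 atm.

0.963 atm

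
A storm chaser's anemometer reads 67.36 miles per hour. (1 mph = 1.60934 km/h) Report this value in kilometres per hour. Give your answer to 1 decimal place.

1 mph = 1.60934 km/h, so 67.36 × 1.60934 = 108.4 km/h.

108.4 km/h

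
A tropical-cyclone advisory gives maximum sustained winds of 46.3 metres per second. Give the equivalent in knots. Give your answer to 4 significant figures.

90.00 kt

1 m/s = 1.94384 kt, so 46.3 × 1.94384 = 90.00 kt.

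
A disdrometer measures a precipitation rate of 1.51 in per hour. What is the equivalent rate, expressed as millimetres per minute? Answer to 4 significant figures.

0.6392 mm/minute

1.51 in/hour × 25.4 mm/in × 0.0166667 hour/minute = 0.6392 mm/minute.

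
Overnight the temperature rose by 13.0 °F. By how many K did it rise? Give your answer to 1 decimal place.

7.2 K

Converting a difference, only the 9/5 scale factor applies: ΔK = 13.0 × 0.5556 = 7.2 K.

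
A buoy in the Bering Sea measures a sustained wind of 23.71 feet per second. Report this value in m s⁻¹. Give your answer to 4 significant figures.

1 ft/s = 0.3048 m/s, so 23.71 × 0.3048 = 7.227 m/s.

7.227 m/s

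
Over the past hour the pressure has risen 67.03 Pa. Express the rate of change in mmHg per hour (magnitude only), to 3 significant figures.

67.03 Pa / 1 h × 0.00750062 mmHg/Pa = 0.503 mmHg/h.

0.503 mmHg per hour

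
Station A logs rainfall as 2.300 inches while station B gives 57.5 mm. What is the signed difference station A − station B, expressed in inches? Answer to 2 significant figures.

station B: 57.5 mm = 2.26378 in.
Difference: 2.30000 − 2.26378 = 0.036 in.

0.036 in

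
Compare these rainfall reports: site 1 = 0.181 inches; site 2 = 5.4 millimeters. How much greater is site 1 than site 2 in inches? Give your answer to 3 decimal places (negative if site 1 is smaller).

site 2: 5.4 mm = 0.21260 in.
Difference: 0.18100 − 0.21260 = -0.032 in.

-0.032 in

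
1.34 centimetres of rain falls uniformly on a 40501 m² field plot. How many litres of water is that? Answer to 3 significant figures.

543000 litres

Depth: 1.34 cm × 10 = 13.4 mm.
1 mm over 1 m² is 1 L, so volume = 13.4 × 40501 = 542713.4 L ≈ 543000 L.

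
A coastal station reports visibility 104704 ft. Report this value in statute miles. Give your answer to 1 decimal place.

1 ft = 0.000189394 SM, so 104704 × 0.000189394 = 19.8 SM.

19.8 SM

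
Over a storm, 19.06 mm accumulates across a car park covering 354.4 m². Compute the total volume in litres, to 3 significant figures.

6750 litres

1 mm over 1 m² is 1 L, so volume = 19.06 × 354.4 = 6754.864 L ≈ 6750 L.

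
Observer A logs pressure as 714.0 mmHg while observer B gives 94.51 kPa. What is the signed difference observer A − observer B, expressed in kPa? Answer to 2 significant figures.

observer A: 714.0 mmHg = 95.1922 kPa.
Difference: 95.1922 − 94.5100 = 0.68 kPa.

0.68 kPa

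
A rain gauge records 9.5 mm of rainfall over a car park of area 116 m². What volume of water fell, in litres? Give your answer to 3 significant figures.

1100 litres

1 mm over 1 m² is 1 L, so volume = 9.5 × 116 = 1102 L ≈ 1100 L.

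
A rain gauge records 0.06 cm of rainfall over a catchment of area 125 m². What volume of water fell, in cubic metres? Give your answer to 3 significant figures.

Depth: 0.06 cm × 10 = 0.6 mm.
1 mm over 1 m² is 1 L, so volume = 0.6 × 125 = 75 L = 0.0750 m³.

0.0750 cubic metres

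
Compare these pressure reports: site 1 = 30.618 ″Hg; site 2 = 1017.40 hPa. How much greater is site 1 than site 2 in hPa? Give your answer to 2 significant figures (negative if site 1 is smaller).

19 hPa

site 1: 30.618 inHg = 1036.84 hPa.
Difference: 1036.84 − 1017.40 = 19 hPa.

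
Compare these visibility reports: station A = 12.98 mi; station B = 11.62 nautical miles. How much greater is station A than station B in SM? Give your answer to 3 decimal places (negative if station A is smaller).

station B: 11.62 nmi = 13.37206 SM.
Difference: 12.98000 − 13.37206 = -0.392 SM.

-0.392 SM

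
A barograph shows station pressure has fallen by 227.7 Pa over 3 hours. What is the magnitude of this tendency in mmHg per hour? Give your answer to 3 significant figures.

0.569 mmHg per hour

227.7 Pa / 3 h × 0.00750062 mmHg/Pa = 0.569 mmHg/h.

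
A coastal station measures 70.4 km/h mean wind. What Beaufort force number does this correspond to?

70.4 km/h = 19.6 m/s, which is Beaufort 8 (gale, 17.2–20.7 m/s).

Beaufort force 8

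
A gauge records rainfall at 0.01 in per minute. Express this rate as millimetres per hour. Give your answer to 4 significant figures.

15.24 mm/hour

0.01 in/minute × 25.4 mm/in × 60 minute/hour = 15.24 mm/hour.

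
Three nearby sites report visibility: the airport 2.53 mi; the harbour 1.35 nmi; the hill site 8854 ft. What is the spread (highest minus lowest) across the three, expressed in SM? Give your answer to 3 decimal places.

the harbour: 1.35 nmi = 1.55355 SM.
the hill site: 8854 ft = 1.67689 SM.
Spread: 2.53000 − 1.55355 = 0.976 SM.

0.976 SM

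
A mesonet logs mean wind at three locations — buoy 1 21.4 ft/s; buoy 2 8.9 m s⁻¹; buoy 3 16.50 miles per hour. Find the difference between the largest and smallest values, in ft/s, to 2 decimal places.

7.80 ft/s

buoy 2: 8.9 m/s = 29.1995 ft/s.
buoy 3: 16.50 mph = 24.2000 ft/s.
Spread: 29.1995 − 21.4000 = 7.80 ft/s.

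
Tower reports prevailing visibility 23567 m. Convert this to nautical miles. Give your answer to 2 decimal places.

12.73 nmi

1 m = 0.000539957 nmi, so 23567 × 0.000539957 = 12.73 nmi.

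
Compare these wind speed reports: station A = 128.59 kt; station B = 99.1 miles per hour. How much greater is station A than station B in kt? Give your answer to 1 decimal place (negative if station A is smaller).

station B: 99.1 mph = 86.116 kt.
Difference: 128.590 − 86.116 = 42.5 kt.

42.5 kt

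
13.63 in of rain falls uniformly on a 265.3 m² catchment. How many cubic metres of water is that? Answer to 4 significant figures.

Depth: 13.63 in × 25.4 = 346.202 mm.
1 mm over 1 m² is 1 L, so volume = 346.202 × 265.3 = 91847.391 L = 91.85 m³.

91.85 cubic metres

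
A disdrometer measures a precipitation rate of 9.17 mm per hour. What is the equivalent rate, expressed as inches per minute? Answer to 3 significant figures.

0.00602 in/minute

9.17 mm/hour × 0.0393701 in/mm × 0.0166667 hour/minute = 0.00602 in/minute.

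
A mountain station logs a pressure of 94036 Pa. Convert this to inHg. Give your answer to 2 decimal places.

1 Pa = 0.0002953 inHg, so 94036 × 0.0002953 = 27.77 inHg.

27.77 inHg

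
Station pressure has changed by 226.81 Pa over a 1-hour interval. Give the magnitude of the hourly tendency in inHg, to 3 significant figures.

226.81 Pa / 1 h × 0.0002953 inHg/Pa = 0.0670 inHg/h.

0.0670 inHg per hour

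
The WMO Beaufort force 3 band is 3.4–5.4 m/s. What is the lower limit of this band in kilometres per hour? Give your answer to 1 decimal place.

3.4–5.4 m/s × 3.6 = 12.2–19.4 km/h.

12.2 km/h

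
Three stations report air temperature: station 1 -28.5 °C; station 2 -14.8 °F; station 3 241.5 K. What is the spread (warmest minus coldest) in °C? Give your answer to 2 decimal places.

station 2: -14.8 °F = -26.000 °C.
station 3: 241.5 K = -31.650 °C.
Spread: (-26.000) − (-31.650) = 5.650 °C.

5.65 °C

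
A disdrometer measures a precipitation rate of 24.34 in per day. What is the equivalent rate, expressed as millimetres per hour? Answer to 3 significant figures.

24.34 in/day × 25.4 mm/in × 0.0416667 day/hour = 25.8 mm/hour.

25.8 mm/hour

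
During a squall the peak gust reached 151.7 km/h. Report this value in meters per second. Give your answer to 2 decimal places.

1 km/h = 0.277778 m/s, so 151.7 × 0.277778 = 42.14 m/s.

42.14 m/s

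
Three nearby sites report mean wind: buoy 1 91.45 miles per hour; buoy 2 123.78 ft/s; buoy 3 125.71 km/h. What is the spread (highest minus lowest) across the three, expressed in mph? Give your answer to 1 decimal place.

buoy 2: 123.78 ft/s = 84.395 mph.
buoy 3: 125.71 km/h = 78.113 mph.
Spread: 91.450 − 78.113 = 13.3 mph.

13.3 mph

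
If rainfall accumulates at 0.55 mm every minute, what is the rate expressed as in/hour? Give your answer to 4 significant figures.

0.55 mm/minute × 0.0393701 in/mm × 60 minute/hour = 1.299 in/hour.

1.299 in/hour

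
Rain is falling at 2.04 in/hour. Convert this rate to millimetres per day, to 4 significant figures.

1244 mm/day

2.04 in/hour × 25.4 mm/in × 24 hour/day = 1244 mm/day.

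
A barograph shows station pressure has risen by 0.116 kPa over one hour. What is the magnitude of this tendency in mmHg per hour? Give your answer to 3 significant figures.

0.116 kPa / 1 h × 7.50062 mmHg/kPa = 0.870 mmHg/h.

0.870 mmHg per hour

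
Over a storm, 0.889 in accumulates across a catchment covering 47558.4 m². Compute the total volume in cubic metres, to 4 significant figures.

1074 cubic metres

Depth: 0.889 in × 25.4 = 22.5806 mm.
1 mm over 1 m² is 1 L, so volume = 22.5806 × 47558.4 = 1073897.2 L = 1074 m³.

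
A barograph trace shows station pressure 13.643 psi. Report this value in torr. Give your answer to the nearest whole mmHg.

706 mmHg

1 psi = 51.7149 mmHg, so 13.643 × 51.7149 = 706 mmHg.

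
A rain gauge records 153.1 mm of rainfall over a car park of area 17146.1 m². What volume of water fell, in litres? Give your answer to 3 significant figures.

2630000 litres

1 mm over 1 m² is 1 L, so volume = 153.1 × 17146.1 = 2625067.9 L ≈ 2630000 L.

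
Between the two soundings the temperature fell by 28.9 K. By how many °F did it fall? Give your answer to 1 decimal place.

52.0 °F

For a temperature change the 32° offset cancels: Δ°F = 28.9 × 1.8 = 52.0 °F.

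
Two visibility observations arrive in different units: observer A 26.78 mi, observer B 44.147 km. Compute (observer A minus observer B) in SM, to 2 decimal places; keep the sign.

observer B: 44.147 km = 27.4317 SM.
Difference: 26.7800 − 27.4317 = -0.65 SM.

-0.65 SM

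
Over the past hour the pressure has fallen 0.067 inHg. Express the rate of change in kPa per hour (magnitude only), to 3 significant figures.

0.067 inHg / 1 h × 3.38639 kPa/inHg = 0.227 kPa/h.

0.227 kPa per hour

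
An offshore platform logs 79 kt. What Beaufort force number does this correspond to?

Beaufort force 12

79 kt lies in the Beaufort 12 band (hurricane force, ≥64 kt).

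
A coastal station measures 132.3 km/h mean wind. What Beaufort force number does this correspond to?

132.3 km/h = 36.8 m/s, which is Beaufort 12 (hurricane force, ≥32.7 m/s).

Beaufort force 12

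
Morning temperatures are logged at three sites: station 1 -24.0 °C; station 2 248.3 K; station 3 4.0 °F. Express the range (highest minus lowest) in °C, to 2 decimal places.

station 2: 248.3 K = -24.850 °C.
station 3: 4.0 °F = -15.556 °C.
Spread: (-15.556) − (-24.850) = 9.294 °C.

9.29 °C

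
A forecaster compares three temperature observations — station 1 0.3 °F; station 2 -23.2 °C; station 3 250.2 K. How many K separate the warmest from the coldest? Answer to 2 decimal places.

station 1: 0.3 °F = -17.611 °C.
station 3: 250.2 K = -22.950 °C.
Spread: (-17.611) − (-23.200) = 5.589 °C.

5.59 K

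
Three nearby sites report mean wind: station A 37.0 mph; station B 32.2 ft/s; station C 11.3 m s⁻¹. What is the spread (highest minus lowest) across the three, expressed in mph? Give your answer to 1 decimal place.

15.0 mph

station B: 32.2 ft/s = 21.955 mph.
station C: 11.3 m/s = 25.277 mph.
Spread: 37.000 − 21.955 = 15.0 mph.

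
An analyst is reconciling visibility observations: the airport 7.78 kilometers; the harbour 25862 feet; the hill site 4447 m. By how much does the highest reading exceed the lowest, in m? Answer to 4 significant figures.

3436 m

the airport: 7.78 km = 7780.00 m.
the harbour: 25862 ft = 7882.74 m.
Spread: 7882.74 − 4447.00 = 3436 m.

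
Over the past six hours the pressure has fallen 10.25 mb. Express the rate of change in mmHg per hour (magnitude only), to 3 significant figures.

1.28 mmHg per hour

10.25 mb / 6 h × 0.750062 mmHg/mb = 1.28 mmHg/h.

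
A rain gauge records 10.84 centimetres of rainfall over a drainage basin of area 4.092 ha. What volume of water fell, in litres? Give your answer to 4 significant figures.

Depth: 10.84 cm × 10 = 108.4 mm.
Area: 4.092 ha = 40920 m².
1 mm over 1 m² is 1 L, so volume = 108.4 × 40920 = 4435728 L ≈ 4436000 L.

4436000 litres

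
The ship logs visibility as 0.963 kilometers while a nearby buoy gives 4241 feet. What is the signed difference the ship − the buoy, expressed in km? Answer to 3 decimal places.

-0.330 km

the buoy: 4241 ft = 1.29266 km.
Difference: 0.96300 − 1.29266 = -0.330 km.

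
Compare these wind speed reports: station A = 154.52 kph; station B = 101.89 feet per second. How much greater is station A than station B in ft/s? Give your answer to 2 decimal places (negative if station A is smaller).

station A: 154.52 km/h = 140.8209 ft/s.
Difference: 140.8209 − 101.8900 = 38.93 ft/s.

38.93 ft/s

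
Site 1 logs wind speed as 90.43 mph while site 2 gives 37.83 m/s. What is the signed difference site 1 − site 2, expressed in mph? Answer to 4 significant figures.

5.807 mph

site 2: 37.83 m/s = 84.62330 mph.
Difference: 90.43000 − 84.62330 = 5.807 mph.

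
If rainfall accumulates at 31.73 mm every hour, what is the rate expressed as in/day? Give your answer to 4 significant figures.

29.98 in/day

31.73 mm/hour × 0.0393701 in/mm × 24 hour/day = 29.98 in/day.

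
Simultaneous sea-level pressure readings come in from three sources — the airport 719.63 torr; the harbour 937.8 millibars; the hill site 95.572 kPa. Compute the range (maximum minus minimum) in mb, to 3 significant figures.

21.6 mb

the airport: 719.63 mmHg = 959.428 mb.
the hill site: 95.572 kPa = 955.720 mb.
Spread: 959.428 − 937.800 = 21.6 mb.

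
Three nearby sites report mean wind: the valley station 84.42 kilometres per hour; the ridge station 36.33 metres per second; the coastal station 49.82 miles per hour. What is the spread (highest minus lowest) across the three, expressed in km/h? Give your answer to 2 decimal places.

50.61 km/h

the ridge station: 36.33 m/s = 130.7880 km/h.
the coastal station: 49.82 mph = 80.1775 km/h.
Spread: 130.7880 − 80.1775 = 50.61 km/h.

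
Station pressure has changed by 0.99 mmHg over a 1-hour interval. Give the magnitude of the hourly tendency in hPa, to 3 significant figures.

0.99 mmHg / 1 h × 1.33322 hPa/mmHg = 1.32 hPa/h.

1.32 hPa per hour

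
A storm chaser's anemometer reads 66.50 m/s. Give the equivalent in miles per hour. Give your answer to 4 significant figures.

1 m/s = 2.23694 mph, so 66.50 × 2.23694 = 148.8 mph.

148.8 mph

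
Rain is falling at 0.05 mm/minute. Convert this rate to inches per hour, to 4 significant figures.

0.05 mm/minute × 0.0393701 in/mm × 60 minute/hour = 0.1181 in/hour.

0.1181 in/hour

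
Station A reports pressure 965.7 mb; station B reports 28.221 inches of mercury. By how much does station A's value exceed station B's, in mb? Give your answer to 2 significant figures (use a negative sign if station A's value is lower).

station B: 28.221 inHg = 955.67 mb.
Difference: 965.70 − 955.67 = 10 mb.

10 mb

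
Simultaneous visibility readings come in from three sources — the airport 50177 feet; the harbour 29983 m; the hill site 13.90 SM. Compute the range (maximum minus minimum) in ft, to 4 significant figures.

the harbour: 29983 m = 98369.42 ft.
the hill site: 13.90 SM = 73392.00 ft.
Spread: 98369.42 − 50177.00 = 48190 ft.

48190 ft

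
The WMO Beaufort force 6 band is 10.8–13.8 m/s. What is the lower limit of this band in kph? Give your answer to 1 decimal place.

38.9 km/h

10.8–13.8 m/s × 3.6 = 38.9–49.7 km/h.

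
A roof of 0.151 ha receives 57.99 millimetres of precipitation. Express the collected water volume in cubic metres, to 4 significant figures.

87.56 cubic metres

Area: 0.151 ha = 1510 m².
1 mm over 1 m² is 1 L, so volume = 57.99 × 1510 = 87564.9 L = 87.56 m³.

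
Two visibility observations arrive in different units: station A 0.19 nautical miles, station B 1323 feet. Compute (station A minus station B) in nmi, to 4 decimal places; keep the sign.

-0.0277 nmi

station B: 1323 ft = 0.217738 nmi.
Difference: 0.190000 − 0.217738 = -0.0277 nmi.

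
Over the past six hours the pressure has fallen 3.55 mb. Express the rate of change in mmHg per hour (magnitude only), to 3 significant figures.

0.444 mmHg per hour

3.55 mb / 6 h × 0.750062 mmHg/mb = 0.444 mmHg/h.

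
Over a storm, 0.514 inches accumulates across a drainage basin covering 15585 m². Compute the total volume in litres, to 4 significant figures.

203500 litres

Depth: 0.514 in × 25.4 = 13.0556 mm.
1 mm over 1 m² is 1 L, so volume = 13.0556 × 15585 = 203471.53 L ≈ 203500 L.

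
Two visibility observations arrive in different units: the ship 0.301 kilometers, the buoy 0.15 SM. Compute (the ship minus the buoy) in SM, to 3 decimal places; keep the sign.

0.037 SM

the ship: 0.301 km = 0.18703 SM.
Difference: 0.18703 − 0.15000 = 0.037 SM.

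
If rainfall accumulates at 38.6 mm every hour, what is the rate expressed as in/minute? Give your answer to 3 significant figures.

38.6 mm/hour × 0.0393701 in/mm × 0.0166667 hour/minute = 0.0253 in/minute.

0.0253 in/minute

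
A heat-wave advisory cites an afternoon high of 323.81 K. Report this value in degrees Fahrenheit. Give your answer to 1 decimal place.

First to °C: 50.66 °C.
Then to °F: 123.2 °F.

123.2 °F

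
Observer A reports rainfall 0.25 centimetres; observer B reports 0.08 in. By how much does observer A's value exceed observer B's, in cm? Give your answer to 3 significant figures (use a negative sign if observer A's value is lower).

0.0468 cm

observer B: 0.08 in = 0.203200 cm.
Difference: 0.250000 − 0.203200 = 0.0468 cm.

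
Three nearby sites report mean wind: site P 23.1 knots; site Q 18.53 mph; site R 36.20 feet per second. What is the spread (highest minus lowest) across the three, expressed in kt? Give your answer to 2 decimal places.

site Q: 18.53 mph = 16.1021 kt.
site R: 36.20 ft/s = 21.4479 kt.
Spread: 23.1000 − 16.1021 = 7.00 kt.

7.00 kt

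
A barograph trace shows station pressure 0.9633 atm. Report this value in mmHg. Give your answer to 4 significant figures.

732.1 mmHg

1 atm = 760 mmHg, so 0.9633 × 760 = 732.1 mmHg.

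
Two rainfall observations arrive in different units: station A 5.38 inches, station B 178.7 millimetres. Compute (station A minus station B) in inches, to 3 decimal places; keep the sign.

station B: 178.7 mm = 7.03543 in.
Difference: 5.38000 − 7.03543 = -1.655 in.

-1.655 in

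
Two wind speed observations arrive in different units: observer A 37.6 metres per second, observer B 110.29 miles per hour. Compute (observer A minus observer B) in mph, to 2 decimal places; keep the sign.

-26.18 mph

observer A: 37.6 m/s = 84.1088 mph.
Difference: 84.1088 − 110.2900 = -26.18 mph.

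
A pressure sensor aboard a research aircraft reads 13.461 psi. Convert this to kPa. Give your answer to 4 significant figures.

92.81 kPa

1 psi = 6.89476 kPa, so 13.461 × 6.89476 = 92.81 kPa.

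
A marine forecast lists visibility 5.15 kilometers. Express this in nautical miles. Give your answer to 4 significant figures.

1 km = 0.539957 nmi, so 5.15 × 0.539957 = 2.781 nmi.

2.781 nmi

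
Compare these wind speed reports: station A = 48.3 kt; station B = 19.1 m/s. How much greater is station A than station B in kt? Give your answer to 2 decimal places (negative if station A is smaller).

11.17 kt

station B: 19.1 m/s = 37.1274 kt.
Difference: 48.3000 − 37.1274 = 11.17 kt.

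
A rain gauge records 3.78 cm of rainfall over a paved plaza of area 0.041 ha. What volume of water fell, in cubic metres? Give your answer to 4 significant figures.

15.50 cubic metres

Depth: 3.78 cm × 10 = 37.8 mm.
Area: 0.041 ha = 410 m².
1 mm over 1 m² is 1 L, so volume = 37.8 × 410 = 15498 L = 15.50 m³.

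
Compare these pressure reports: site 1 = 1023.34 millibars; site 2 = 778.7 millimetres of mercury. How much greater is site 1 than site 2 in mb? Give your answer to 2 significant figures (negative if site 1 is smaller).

-15 mb

site 2: 778.7 mmHg = 1038.18 mb.
Difference: 1023.34 − 1038.18 = -15 mb.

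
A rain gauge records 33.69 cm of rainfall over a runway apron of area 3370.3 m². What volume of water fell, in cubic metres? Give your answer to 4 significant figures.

Depth: 33.69 cm × 10 = 336.9 mm.
1 mm over 1 m² is 1 L, so volume = 336.9 × 3370.3 = 1135454.1 L = 1135 m³.

1135 cubic metres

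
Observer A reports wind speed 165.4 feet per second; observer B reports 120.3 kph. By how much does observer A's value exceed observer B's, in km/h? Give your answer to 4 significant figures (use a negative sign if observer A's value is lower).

observer A: 165.4 ft/s = 181.4901 km/h.
Difference: 181.4901 − 120.3000 = 61.19 km/h.

61.19 km/h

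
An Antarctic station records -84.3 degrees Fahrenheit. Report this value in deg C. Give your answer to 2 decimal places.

-64.61 °C

°C = (°F − 32) × 5/9 = (-84.3 − 32) / 1.8 = -64.61 °C.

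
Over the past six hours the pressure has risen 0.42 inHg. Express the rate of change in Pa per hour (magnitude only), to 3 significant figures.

0.42 inHg / 6 h × 3386.39 Pa/inHg = 237 Pa/h.

237 Pa per hour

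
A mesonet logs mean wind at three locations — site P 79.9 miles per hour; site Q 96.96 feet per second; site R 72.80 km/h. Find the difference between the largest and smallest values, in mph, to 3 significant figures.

34.7 mph

site Q: 96.96 ft/s = 66.109 mph.
site R: 72.80 km/h = 45.236 mph.
Spread: 79.900 − 45.236 = 34.7 mph.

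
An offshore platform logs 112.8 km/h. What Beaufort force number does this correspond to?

Beaufort force 11

112.8 km/h = 31.3 m/s, which is Beaufort 11 (violent storm, 28.5–32.6 m/s).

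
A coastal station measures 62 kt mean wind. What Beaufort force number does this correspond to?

Beaufort force 11

62 kt lies in the Beaufort 11 band (violent storm, 56–63 kt).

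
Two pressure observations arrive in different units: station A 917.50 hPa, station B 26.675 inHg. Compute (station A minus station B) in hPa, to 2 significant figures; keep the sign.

14 hPa

station B: 26.675 inHg = 903.32 hPa.
Difference: 917.50 − 903.32 = 14 hPa.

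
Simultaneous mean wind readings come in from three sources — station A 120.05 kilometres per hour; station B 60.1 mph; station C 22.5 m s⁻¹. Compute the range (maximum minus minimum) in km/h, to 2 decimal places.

station B: 60.1 mph = 96.7216 km/h.
station C: 22.5 m/s = 81.0000 km/h.
Spread: 120.0500 − 81.0000 = 39.05 km/h.

39.05 km/h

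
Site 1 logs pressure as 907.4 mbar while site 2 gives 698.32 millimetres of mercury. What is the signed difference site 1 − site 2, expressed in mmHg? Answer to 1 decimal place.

-17.7 mmHg

site 1: 907.4 mb = 680.606 mmHg.
Difference: 680.606 − 698.320 = -17.7 mmHg.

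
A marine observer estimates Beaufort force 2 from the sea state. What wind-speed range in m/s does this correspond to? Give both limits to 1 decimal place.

1.6 to 3.3 m/s

Beaufort 2 (light breeze) spans 1.6–3.3 m/s.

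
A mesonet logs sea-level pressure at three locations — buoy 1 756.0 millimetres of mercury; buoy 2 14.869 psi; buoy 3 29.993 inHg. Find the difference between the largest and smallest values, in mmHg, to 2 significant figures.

13 mmHg

buoy 2: 14.869 psi = 768.95 mmHg.
buoy 3: 29.993 inHg = 761.82 mmHg.
Spread: 768.95 − 756.00 = 13 mmHg.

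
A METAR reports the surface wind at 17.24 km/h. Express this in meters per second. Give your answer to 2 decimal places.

4.79 m/s

1 km/h = 0.277778 m/s, so 17.24 × 0.277778 = 4.79 m/s.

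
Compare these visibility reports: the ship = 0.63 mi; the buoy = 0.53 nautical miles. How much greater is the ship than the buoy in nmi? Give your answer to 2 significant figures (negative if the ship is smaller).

the ship: 0.63 SM = 0.54746 nmi.
Difference: 0.54746 − 0.53000 = 0.017 nmi.

0.017 nmi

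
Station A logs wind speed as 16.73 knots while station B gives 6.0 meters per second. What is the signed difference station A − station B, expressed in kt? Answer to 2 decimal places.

5.07 kt

station B: 6.0 m/s = 11.6631 kt.
Difference: 16.7300 − 11.6631 = 5.07 kt.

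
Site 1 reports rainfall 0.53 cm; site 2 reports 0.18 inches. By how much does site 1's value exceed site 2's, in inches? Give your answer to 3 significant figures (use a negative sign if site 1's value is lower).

site 1: 0.53 cm = 0.208661 in.
Difference: 0.208661 − 0.180000 = 0.0287 in.

0.0287 in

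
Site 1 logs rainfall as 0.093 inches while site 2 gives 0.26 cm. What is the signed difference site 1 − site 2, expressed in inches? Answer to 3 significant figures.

site 2: 0.26 cm = 0.1023622 in.
Difference: 0.0930000 − 0.1023622 = -0.00936 in.

-0.00936 in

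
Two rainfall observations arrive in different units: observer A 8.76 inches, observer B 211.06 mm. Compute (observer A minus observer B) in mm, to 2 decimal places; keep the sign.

11.44 mm

observer A: 8.76 in = 222.5040 mm.
Difference: 222.5040 − 211.0600 = 11.44 mm.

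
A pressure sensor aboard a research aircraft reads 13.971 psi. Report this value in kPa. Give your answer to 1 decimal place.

96.3 kPa

1 psi = 6.89476 kPa, so 13.971 × 6.89476 = 96.3 kPa.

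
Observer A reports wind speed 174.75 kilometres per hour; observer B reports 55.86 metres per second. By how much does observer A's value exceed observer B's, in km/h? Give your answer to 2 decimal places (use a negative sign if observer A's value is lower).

-26.35 km/h

observer B: 55.86 m/s = 201.0960 km/h.
Difference: 174.7500 − 201.0960 = -26.35 km/h.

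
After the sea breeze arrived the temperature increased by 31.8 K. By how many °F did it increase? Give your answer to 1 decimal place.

57.2 °F

Converting a difference, only the 9/5 scale factor applies: Δ°F = 31.8 × 1.8 = 57.2 °F.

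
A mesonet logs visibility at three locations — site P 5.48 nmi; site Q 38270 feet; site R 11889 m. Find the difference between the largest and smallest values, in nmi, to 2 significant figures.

site Q: 38270 ft = 6.2984 nmi.
site R: 11889 m = 6.4195 nmi.
Spread: 6.4195 − 5.4800 = 0.94 nmi.

0.94 nmi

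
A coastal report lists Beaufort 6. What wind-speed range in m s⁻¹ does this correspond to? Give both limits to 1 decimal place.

Beaufort 6 (strong breeze) spans 10.8–13.8 m/s.

10.8 to 13.8 m/s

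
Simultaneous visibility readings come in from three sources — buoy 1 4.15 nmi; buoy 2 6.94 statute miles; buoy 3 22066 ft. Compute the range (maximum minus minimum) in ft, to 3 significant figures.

14600 ft

buoy 1: 4.15 nmi = 25215.88 ft.
buoy 2: 6.94 SM = 36643.20 ft.
Spread: 36643.20 − 22066.00 = 14600 ft.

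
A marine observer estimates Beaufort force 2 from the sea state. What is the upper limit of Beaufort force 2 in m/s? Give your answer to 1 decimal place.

Beaufort 2 (light breeze) spans 1.6–3.3 m/s.

3.3 m/s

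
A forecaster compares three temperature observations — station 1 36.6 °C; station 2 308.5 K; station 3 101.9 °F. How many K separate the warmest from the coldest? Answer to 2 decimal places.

3.48 K

station 2: 308.5 K = 35.350 °C.
station 3: 101.9 °F = 38.833 °C.
Spread: 38.833 − 35.350 = 3.483 °C.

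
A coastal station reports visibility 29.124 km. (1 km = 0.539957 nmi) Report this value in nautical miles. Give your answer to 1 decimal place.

1 km = 0.539957 nmi, so 29.124 × 0.539957 = 15.7 nmi.

15.7 nmi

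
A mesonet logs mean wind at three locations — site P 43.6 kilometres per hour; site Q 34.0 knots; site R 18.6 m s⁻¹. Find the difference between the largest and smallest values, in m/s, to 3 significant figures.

6.49 m/s

site P: 43.6 km/h = 12.1111 m/s.
site Q: 34.0 kt = 17.4911 m/s.
Spread: 18.6000 − 12.1111 = 6.49 m/s.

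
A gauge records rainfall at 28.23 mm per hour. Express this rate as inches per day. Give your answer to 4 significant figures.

28.23 mm/hour × 0.0393701 in/mm × 24 hour/day = 26.67 in/day.

26.67 in/day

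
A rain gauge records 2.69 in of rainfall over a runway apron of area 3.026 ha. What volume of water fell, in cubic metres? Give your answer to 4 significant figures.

Depth: 2.69 in × 25.4 = 68.326 mm.
Area: 3.026 ha = 30260 m².
1 mm over 1 m² is 1 L, so volume = 68.326 × 30260 = 2067544.8 L = 2068 m³.

2068 cubic metres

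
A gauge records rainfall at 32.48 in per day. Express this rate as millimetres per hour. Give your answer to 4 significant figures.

34.37 mm/hour

32.48 in/day × 25.4 mm/in × 0.0416667 day/hour = 34.37 mm/hour.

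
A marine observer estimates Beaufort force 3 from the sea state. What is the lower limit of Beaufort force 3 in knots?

Beaufort 3 (gentle breeze) spans 7–10 knots.

7 kt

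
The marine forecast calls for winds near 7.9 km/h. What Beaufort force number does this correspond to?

Beaufort force 2

7.9 km/h = 2.2 m/s, which is Beaufort 2 (light breeze, 1.6–3.3 m/s).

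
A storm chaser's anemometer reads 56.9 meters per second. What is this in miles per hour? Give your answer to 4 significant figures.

1 m/s = 2.23694 mph, so 56.9 × 2.23694 = 127.3 mph.

127.3 mph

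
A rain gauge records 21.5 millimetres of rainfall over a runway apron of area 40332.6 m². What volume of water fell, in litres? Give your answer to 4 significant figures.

867200 litres

1 mm over 1 m² is 1 L, so volume = 21.5 × 40332.6 = 867150.9 L ≈ 867200 L.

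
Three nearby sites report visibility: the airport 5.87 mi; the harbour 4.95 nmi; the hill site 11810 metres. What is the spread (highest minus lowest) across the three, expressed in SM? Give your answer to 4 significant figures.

1.642 SM

the harbour: 4.95 nmi = 5.69636 SM.
the hill site: 11810 m = 7.33839 SM.
Spread: 7.33839 − 5.69636 = 1.642 SM.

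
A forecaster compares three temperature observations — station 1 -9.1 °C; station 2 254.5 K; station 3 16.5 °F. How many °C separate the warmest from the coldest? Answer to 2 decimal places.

10.04 °C

station 2: 254.5 K = -18.650 °C.
station 3: 16.5 °F = -8.611 °C.
Spread: (-8.611) − (-18.650) = 10.039 °C.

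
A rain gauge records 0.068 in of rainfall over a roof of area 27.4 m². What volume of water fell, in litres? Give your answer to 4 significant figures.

Depth: 0.068 in × 25.4 = 1.7272 mm.
1 mm over 1 m² is 1 L, so volume = 1.7272 × 27.4 = 47.32528 L ≈ 47.33 L.

47.33 litres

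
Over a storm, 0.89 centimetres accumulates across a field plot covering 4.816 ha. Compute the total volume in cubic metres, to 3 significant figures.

Depth: 0.89 cm × 10 = 8.9 mm.
Area: 4.816 ha = 48160 m².
1 mm over 1 m² is 1 L, so volume = 8.9 × 48160 = 428624 L = 429 m³.

429 cubic metres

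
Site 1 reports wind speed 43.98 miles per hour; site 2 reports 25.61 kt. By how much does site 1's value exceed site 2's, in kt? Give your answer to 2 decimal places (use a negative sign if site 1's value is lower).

12.61 kt

site 1: 43.98 mph = 38.2176 kt.
Difference: 38.2176 − 25.6100 = 12.61 kt.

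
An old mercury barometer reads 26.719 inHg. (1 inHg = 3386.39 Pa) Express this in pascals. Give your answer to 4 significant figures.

90480 Pa

1 inHg = 3386.39 Pa, so 26.719 × 3386.39 = 90480 Pa.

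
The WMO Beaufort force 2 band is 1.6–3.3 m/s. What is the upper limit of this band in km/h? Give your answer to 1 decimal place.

11.9 km/h

1.6–3.3 m/s × 3.6 = 5.8–11.9 km/h.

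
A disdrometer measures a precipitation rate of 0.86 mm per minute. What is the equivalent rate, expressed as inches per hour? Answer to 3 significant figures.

0.86 mm/minute × 0.0393701 in/mm × 60 minute/hour = 2.03 in/hour.

2.03 in/hour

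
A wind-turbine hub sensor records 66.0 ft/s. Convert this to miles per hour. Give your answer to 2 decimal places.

1 ft/s = 0.681818 mph, so 66.0 × 0.681818 = 45.00 mph.

45.00 mph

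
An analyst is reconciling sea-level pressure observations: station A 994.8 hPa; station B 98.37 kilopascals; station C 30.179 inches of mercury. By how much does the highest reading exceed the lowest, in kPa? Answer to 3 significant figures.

3.83 kPa

station A: 994.8 hPa = 99.4800 kPa.
station C: 30.179 inHg = 102.1978 kPa.
Spread: 102.1978 − 98.3700 = 3.83 kPa.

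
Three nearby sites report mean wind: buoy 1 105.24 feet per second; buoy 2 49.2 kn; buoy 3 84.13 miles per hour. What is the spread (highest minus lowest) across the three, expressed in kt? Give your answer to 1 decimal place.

buoy 1: 105.24 ft/s = 62.353 kt.
buoy 3: 84.13 mph = 73.107 kt.
Spread: 73.107 − 49.200 = 23.9 kt.

23.9 kt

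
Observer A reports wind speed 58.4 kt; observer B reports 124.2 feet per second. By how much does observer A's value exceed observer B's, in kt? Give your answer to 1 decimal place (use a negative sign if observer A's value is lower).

observer B: 124.2 ft/s = 73.586 kt.
Difference: 58.400 − 73.586 = -15.2 kt.

-15.2 kt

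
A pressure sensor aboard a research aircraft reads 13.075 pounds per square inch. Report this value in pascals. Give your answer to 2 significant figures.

90000 Pa

1 psi = 6894.76 Pa, so 13.075 × 6894.76 = 90000 Pa.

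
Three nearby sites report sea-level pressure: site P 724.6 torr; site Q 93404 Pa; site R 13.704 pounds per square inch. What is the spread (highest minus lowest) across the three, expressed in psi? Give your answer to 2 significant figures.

0.46 psi

site P: 724.6 mmHg = 14.0114 psi.
site Q: 93404 Pa = 13.5471 psi.
Spread: 14.0114 − 13.5471 = 0.46 psi.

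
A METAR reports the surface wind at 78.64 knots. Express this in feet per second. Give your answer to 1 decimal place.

1 kt = 1.68781 ft/s, so 78.64 × 1.68781 = 132.7 ft/s.

132.7 ft/s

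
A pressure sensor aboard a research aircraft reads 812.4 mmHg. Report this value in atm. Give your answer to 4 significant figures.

1.069 atm

1 mmHg = 0.00131579 atm, so 812.4 × 0.00131579 = 1.069 atm.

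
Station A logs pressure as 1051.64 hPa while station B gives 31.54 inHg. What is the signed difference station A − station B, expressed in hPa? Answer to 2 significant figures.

station B: 31.54 inHg = 1068.07 hPa.
Difference: 1051.64 − 1068.07 = -16 hPa.

-16 hPa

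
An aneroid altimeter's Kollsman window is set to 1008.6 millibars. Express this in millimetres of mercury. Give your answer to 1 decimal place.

1 mb = 0.750062 mmHg, so 1008.6 × 0.750062 = 756.5 mmHg.

756.5 mmHg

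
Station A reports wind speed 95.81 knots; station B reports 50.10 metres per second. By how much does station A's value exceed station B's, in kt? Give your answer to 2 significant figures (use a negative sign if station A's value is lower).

-1.6 kt

station B: 50.10 m/s = 97.387 kt.
Difference: 95.810 − 97.387 = -1.6 kt.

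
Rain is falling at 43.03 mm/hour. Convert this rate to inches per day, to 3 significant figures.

43.03 mm/hour × 0.0393701 in/mm × 24 hour/day = 40.7 in/day.

40.7 in/day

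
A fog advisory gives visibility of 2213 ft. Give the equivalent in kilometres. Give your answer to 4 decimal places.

0.6745 km

1 ft = 0.0003048 km, so 2213 × 0.0003048 = 0.6745 km.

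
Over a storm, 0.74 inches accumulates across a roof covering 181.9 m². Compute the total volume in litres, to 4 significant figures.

3419 litres

Depth: 0.74 in × 25.4 = 18.796 mm.
1 mm over 1 m² is 1 L, so volume = 18.796 × 181.9 = 3418.9924 L ≈ 3419 L.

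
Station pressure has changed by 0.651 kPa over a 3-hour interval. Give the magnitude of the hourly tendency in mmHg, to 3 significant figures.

1.63 mmHg per hour

0.651 kPa / 3 h × 7.50062 mmHg/kPa = 1.63 mmHg/h.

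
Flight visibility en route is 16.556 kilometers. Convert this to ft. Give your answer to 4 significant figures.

54320 ft

1 km = 3280.84 ft, so 16.556 × 3280.84 = 54320 ft.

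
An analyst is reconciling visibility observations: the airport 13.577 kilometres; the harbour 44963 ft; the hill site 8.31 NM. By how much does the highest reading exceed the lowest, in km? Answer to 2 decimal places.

1.81 km

the harbour: 44963 ft = 13.7047 km.
the hill site: 8.31 nmi = 15.3901 km.
Spread: 15.3901 − 13.5770 = 1.81 km.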